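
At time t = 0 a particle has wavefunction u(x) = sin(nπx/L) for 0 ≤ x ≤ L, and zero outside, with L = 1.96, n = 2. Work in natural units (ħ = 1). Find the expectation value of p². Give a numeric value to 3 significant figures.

p² u = −ħ² d²u/dx²; ⟨p²⟩ = −ħ² ∫ u*·u'' dx / ∫|u|² dx.
d/dx sin(nπx/L) = (nπ/L)·cos(nπx/L) and d²/dx² sin(nπx/L) = −(nπ/L)²·sin(nπx/L); on 0 ≤ x ≤ L, ∫sin²(nπx/L) dx = L/2 and ∫sin(nπx/L)·cos(nπx/L) dx = 0.
State is unnormalized: ∫|u|² dx = 0.98000, and ∫u*·(−ħ² u'') dx = 10.071, so ⟨p²⟩ = 10.071 / 0.98000.
⟨p²⟩ = 10.277.

10.3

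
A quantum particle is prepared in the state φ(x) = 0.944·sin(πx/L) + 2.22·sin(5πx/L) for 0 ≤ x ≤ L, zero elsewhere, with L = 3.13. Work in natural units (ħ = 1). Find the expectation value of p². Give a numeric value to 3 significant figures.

p² φ = −ħ² d²φ/dx²; ⟨p²⟩ = −ħ² ∫ φ*·φ'' dx / ∫|φ|² dx.
d²/dx² sin(jπx/L) = −(jπ/L)²·sin(jπx/L); on 0 ≤ x ≤ L, ∫sin²(jπx/L) dx = L/2 and ∫sin(jπx/L)·sin(lπx/L) dx = 0 for j ≠ l, so only diagonal terms survive in ∫|φ|² and ∫φ·φ″; ∫φ·φ′ dx = [φ²/2] between the walls = 0.
State is unnormalized: ∫|φ|² dx = 9.1076, and ∫φ*·(−ħ² φ'') dx = 195.66, so ⟨p²⟩ = 195.66 / 9.1076.
⟨p²⟩ = 21.483.

21.5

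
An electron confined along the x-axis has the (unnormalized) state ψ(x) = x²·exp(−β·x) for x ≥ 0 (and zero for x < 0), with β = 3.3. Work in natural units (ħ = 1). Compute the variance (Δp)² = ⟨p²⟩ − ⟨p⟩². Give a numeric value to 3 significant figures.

Compute ⟨p⟩ and ⟨p²⟩ separately; (Δp)² = ⟨p²⟩ − ⟨p⟩².
Differentiate x²·exp(−β·x) with the product rule; every integrand then reduces to terms xʲ·e^(−2βx) on [0, ∞), with ∫₀^∞ xʲ·e^(−2βx) dx = j!/(2β)^(j+1).
Normalization: ∫|ψ|² dx = 0.0019164.
⟨p⟩ = 0.0000 and ⟨p²⟩ = 3.6300.
(Δp)² = 3.6300 − (0.0000)² = 3.6300.

3.63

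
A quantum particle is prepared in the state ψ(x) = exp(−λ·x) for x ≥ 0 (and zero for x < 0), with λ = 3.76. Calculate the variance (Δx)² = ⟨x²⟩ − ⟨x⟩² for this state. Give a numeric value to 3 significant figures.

Compute ⟨x⟩ and ⟨x²⟩ separately, then (Δx)² = ⟨x²⟩ − ⟨x⟩².
Every integrand reduces to terms xʲ·e^(−2λx) on [0, ∞); use ∫₀^∞ xʲ·e^(−2λx) dx = j!/(2λ)^(j+1).
Normalization: ∫|ψ|² dx = 0.13298.
⟨x⟩ = 0.13298 and ⟨x²⟩ = 0.035367.
(Δx)² = 0.035367 − (0.13298)² = 0.017683.

0.0177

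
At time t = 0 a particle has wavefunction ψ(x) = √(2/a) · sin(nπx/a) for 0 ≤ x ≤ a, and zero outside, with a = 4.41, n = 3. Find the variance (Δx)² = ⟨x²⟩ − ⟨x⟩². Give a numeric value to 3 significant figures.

Compute ⟨x⟩ and ⟨x²⟩ separately, then (Δx)² = ⟨x²⟩ − ⟨x⟩².
With sin²θ = (1 − cos2θ)/2 on 0 ≤ x ≤ a: ∫sin²(nπx/a) dx = a/2, ∫x·sin²(nπx/a) dx = a²/4, ∫x²·sin²(nπx/a) dx = a³·(1/6 − 1/(4n²π²)); higher powers xᵏ the same way, integrating xᵏ·cos(2nπx/a) by parts.
⟨x⟩ = 2.2050 and ⟨x²⟩ = 6.3732.
(Δx)² = 6.3732 − (2.2050)² = 1.5112.

1.51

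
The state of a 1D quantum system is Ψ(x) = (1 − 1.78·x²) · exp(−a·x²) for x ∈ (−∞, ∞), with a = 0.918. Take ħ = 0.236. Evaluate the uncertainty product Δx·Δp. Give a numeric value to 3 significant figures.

Δx = √(⟨x²⟩−⟨x⟩²), Δp = √(⟨p²⟩−⟨p⟩²).
Expand each integrand as polynomial × e^(−2ax²) and use ∫x^(2j)·e^(−2ax²) dx = (2j−1)!!/(4a)^j · √(π/(2a)), odd powers → 0; here √(π/(2a)) = 1.3081. Differentiate with the product rule, d/dx e^(−ax²) = −2ax·e^(−ax²).
Normalization: ∫|Ψ|² dx = 0.96203.
⟨x⟩ = 0.0000, ⟨x²⟩ = 0.59848 ⇒ Δx = 0.77362.
⟨p⟩ = 0.0000, ⟨p²⟩ = 0.25127 ⇒ Δp = 0.50127.
Δx·Δp = 0.38779.

0.388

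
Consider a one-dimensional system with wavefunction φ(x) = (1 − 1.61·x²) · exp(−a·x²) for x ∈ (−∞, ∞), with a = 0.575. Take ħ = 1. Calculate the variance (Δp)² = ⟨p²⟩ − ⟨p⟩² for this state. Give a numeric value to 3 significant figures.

Compute ⟨p⟩ and ⟨p²⟩ separately; (Δp)² = ⟨p²⟩ − ⟨p⟩².
Expand each integrand as polynomial × e^(−2ax²) and use ∫x^(2j)·e^(−2ax²) dx = (2j−1)!!/(4a)^j · √(π/(2a)), odd powers → 0; here √(π/(2a)) = 1.6528. Differentiate with the product rule, d/dx e^(−ax²) = −2ax·e^(−ax²).
Normalization: ∫|φ|² dx = 1.7685.
⟨p⟩ = 0.0000 and ⟨p²⟩ = 3.1329.
(Δp)² = 3.1329 − (0.0000)² = 3.1329.

3.13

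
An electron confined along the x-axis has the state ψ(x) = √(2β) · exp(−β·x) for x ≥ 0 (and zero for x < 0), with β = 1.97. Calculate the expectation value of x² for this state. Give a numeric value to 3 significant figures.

⟨x²⟩ = ∫ x²·|ψ|² dx (integrals over the domain).
Every integrand reduces to terms xʲ·e^(−2βx) on [0, ∞); use ∫₀^∞ xʲ·e^(−2βx) dx = j!/(2β)^(j+1).
⟨x²⟩ = 0.12884.

0.129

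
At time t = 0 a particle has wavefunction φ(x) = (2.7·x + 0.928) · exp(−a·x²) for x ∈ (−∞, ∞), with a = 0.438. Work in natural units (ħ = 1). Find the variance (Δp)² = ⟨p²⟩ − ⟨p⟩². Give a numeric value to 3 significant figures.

1.16

Compute ⟨p⟩ and ⟨p²⟩ separately; (Δp)² = ⟨p²⟩ − ⟨p⟩².
Expand each integrand as polynomial × e^(−2ax²) and use ∫x^(2j)·e^(−2ax²) dx = (2j−1)!!/(4a)^j · √(π/(2a)), odd powers → 0; here √(π/(2a)) = 1.8938. Differentiate with the product rule, d/dx e^(−ax²) = −2ax·e^(−ax²).
Normalization: ∫|φ|² dx = 9.5107.
⟨p⟩ = 0.0000 and ⟨p²⟩ = 1.1638.
(Δp)² = 1.1638 − (0.0000)² = 1.1638.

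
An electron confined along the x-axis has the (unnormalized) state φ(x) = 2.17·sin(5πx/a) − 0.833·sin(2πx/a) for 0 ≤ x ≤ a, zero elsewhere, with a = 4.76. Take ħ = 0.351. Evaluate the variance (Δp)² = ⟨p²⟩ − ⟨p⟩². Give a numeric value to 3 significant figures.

Compute ⟨p⟩ and ⟨p²⟩ separately; (Δp)² = ⟨p²⟩ − ⟨p⟩².
d²/dx² sin(jπx/a) = −(jπ/a)²·sin(jπx/a); on 0 ≤ x ≤ a, ∫sin²(jπx/a) dx = a/2 and ∫sin(jπx/a)·sin(lπx/a) dx = 0 for j ≠ l, so only diagonal terms survive in ∫|φ|² and ∫φ·φ″; ∫φ·φ′ dx = [φ²/2] between the walls = 0.
Normalization: ∫|φ|² dx = 12.859.
⟨p⟩ = 0.0000 and ⟨p²⟩ = 1.1969.
(Δp)² = 1.1969 − (0.0000)² = 1.1969.

1.20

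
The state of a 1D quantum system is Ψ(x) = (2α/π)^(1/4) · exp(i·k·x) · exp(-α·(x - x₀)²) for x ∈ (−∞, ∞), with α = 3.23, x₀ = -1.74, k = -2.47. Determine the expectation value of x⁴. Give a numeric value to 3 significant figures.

10.6

⟨x⁴⟩ = ∫ x⁴·|Ψ|² dx (integrals over the domain).
Gaussian moments (u = x − x₀): ∫u^(2j)·e^(−2αu²) du = (2j−1)!!/(4α)^j · √(π/(2α)), odd powers integrate to 0; here √(π/(2α)) = 0.69736.
⟨x⁴⟩ = 10.590.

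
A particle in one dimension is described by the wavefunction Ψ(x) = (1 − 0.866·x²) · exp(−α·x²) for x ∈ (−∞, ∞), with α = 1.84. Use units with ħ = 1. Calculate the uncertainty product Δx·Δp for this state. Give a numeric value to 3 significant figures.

0.507

Δx = √(⟨x²⟩−⟨x⟩²), Δp = √(⟨p²⟩−⟨p⟩²).
Expand each integrand as polynomial × e^(−2αx²) and use ∫x^(2j)·e^(−2αx²) dx = (2j−1)!!/(4α)^j · √(π/(2α)), odd powers → 0; here √(π/(2α)) = 0.92396. Differentiate with the product rule, d/dx e^(−αx²) = −2αx·e^(−αx²).
Normalization: ∫|Ψ|² dx = 0.74490.
⟨x⟩ = 0.0000, ⟨x²⟩ = 0.084550 ⇒ Δx = 0.29077.
⟨p⟩ = 0.0000, ⟨p²⟩ = 3.0406 ⇒ Δp = 1.7437.
Δx·Δp = 0.50703.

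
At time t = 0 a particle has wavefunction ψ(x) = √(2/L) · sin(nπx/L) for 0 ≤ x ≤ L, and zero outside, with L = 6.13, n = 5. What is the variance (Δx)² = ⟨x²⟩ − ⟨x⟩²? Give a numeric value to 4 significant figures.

Compute ⟨x⟩ and ⟨x²⟩ separately, then (Δx)² = ⟨x²⟩ − ⟨x⟩².
With sin²θ = (1 − cos2θ)/2 on 0 ≤ x ≤ L: ∫sin²(nπx/L) dx = L/2, ∫x·sin²(nπx/L) dx = L²/4, ∫x²·sin²(nπx/L) dx = L³·(1/6 − 1/(4n²π²)); higher powers xᵏ the same way, integrating xᵏ·cos(2nπx/L) by parts.
⟨x⟩ = 3.0650 and ⟨x²⟩ = 12.449.
(Δx)² = 12.449 − (3.0650)² = 3.0553.

3.055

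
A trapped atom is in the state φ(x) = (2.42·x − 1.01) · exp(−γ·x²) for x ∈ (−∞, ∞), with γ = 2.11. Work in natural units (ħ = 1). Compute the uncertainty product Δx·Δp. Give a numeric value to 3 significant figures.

Δx = √(⟨x²⟩−⟨x⟩²), Δp = √(⟨p²⟩−⟨p⟩²).
Expand each integrand as polynomial × e^(−2γx²) and use ∫x^(2j)·e^(−2γx²) dx = (2j−1)!!/(4γ)^j · √(π/(2γ)), odd powers → 0; here √(π/(2γ)) = 0.86282. Differentiate with the product rule, d/dx e^(−γx²) = −2γx·e^(−γx²).
Normalization: ∫|φ|² dx = 1.4789.
⟨x⟩ = -0.33792, ⟨x²⟩ = 0.21442 ⇒ Δx = 0.31658.
⟨p⟩ = 0.0000, ⟨p²⟩ = 3.8184 ⇒ Δp = 1.9541.
Δx·Δp = 0.61863.

0.619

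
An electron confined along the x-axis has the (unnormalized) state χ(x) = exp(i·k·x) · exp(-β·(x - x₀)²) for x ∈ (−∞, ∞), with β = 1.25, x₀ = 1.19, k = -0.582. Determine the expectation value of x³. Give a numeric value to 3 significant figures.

⟨x³⟩ = ∫ x³·|χ|² dx / ∫|χ|² dx (integrals over the domain).
Gaussian moments (u = x − x₀): ∫u^(2j)·e^(−2βu²) du = (2j−1)!!/(4β)^j · √(π/(2β)), odd powers integrate to 0; here √(π/(2β)) = 1.1210.
State is unnormalized: ∫|χ|² dx = 1.1210, and ∫χ*·x³·χ dx = 2.6895, so ⟨x³⟩ = 2.6895 / 1.1210.
⟨x³⟩ = 2.3992.

2.40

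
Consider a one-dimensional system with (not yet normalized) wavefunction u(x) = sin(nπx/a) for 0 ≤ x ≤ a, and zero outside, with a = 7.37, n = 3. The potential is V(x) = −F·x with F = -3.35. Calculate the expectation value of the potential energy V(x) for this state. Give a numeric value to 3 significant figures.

⟨V⟩ = ∫ V(x)·|u|² dx / ∫|u|² dx.
With sin²θ = (1 − cos2θ)/2 on 0 ≤ x ≤ a: ∫sin²(nπx/a) dx = a/2, ∫x·sin²(nπx/a) dx = a²/4, ∫x²·sin²(nπx/a) dx = a³·(1/6 − 1/(4n²π²)); higher powers xᵏ the same way, integrating xᵏ·cos(2nπx/a) by parts.
State is unnormalized: ∫|u|² dx = 3.6850, and ∫u*·V(x)·u dx = 45.490, so ⟨V⟩ = 45.490 / 3.6850.
⟨V⟩ = 12.345.

12.3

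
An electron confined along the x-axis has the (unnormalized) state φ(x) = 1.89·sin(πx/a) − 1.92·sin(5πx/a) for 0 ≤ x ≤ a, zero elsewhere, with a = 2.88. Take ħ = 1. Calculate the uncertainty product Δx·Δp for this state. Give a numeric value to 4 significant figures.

Δx = √(⟨x²⟩−⟨x⟩²), Δp = √(⟨p²⟩−⟨p⟩²).
On 0 ≤ x ≤ a (j ≠ l): ∫sin²(jπx/a) dx = a/2, ∫sin(jπx/a)·sin(lπx/a) dx = 0; diagonal moments ∫x·sin²(jπx/a) dx = a²/4, ∫x²·sin²(jπx/a) dx = a³·(1/6 − 1/(4j²π²)); cross terms ∫x·sin(jπx/a)·sin(lπx/a) dx = 0 for j + l even and −4jla²/(π²(j² − l²)²) for j + l odd, ∫x²·sin(jπx/a)·sin(lπx/a) dx = (−1)^(j+l)·4jla³/(π²(j² − l²)²); higher powers the same way via product-to-sum and parts. d²/dx² sin(jπx/a) = −(jπ/a)²·sin(jπx/a); on 0 ≤ x ≤ a, ∫sin²(jπx/a) dx = a/2 and ∫sin(jπx/a)·sin(lπx/a) dx = 0 for j ≠ l, so only diagonal terms survive in ∫|φ|² and ∫φ·φ″; ∫φ·φ′ dx = [φ²/2] between the walls = 0.
Normalization: ∫|φ|² dx = 10.452.
⟨x⟩ = 1.4400, ⟨x²⟩ = 2.4911 ⇒ Δx = 0.64616.
⟨p⟩ = 0.0000, ⟨p²⟩ = 15.694 ⇒ Δp = 3.9615.
Δx·Δp = 2.5598.

2.560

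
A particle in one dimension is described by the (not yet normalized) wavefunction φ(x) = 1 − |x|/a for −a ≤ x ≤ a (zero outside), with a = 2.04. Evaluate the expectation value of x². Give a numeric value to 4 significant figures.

⟨x²⟩ = ∫ x²·|φ|² dx / ∫|φ|² dx (integrals over the domain).
φ is even, so ∫ over [−a, a] = 2∫₀ᵃ with φ = 1 − x/a there: ∫₀ᵃ (1 − x/a)² dx = a/3, ∫₀ᵃ x²(1 − x/a)² dx = a³/30, ∫₀ᵃ x⁴(1 − x/a)² dx = a⁵/105.
State is unnormalized: ∫|φ|² dx = 1.3600, and ∫φ*·x²·φ dx = 0.56598, so ⟨x²⟩ = 0.56598 / 1.3600.
⟨x²⟩ = 0.41616.

0.4162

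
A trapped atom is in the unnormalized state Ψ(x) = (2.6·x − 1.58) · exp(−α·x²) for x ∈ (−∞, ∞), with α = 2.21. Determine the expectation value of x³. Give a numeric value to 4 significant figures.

⟨x³⟩ = ∫ x³·|Ψ|² dx / ∫|Ψ|² dx (integrals over the domain).
Expand each integrand as polynomial × e^(−2αx²) and use ∫x^(2j)·e^(−2αx²) dx = (2j−1)!!/(4α)^j · √(π/(2α)), odd powers → 0; here √(π/(2α)) = 0.84307.
State is unnormalized: ∫|Ψ|² dx = 2.7493, and ∫Ψ*·x³·Ψ dx = -0.26591, so ⟨x³⟩ = -0.26591 / 2.7493.
⟨x³⟩ = -0.096719.

-0.09672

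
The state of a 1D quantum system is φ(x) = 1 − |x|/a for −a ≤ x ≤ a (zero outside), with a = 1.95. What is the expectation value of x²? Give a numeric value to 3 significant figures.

⟨x²⟩ = ∫ x²·|φ|² dx / ∫|φ|² dx (integrals over the domain).
φ is even, so ∫ over [−a, a] = 2∫₀ᵃ with φ = 1 − x/a there: ∫₀ᵃ (1 − x/a)² dx = a/3, ∫₀ᵃ x²(1 − x/a)² dx = a³/30, ∫₀ᵃ x⁴(1 − x/a)² dx = a⁵/105.
State is unnormalized: ∫|φ|² dx = 1.3000, and ∫φ*·x²·φ dx = 0.49433, so ⟨x²⟩ = 0.49433 / 1.3000.
⟨x²⟩ = 0.38025.

0.380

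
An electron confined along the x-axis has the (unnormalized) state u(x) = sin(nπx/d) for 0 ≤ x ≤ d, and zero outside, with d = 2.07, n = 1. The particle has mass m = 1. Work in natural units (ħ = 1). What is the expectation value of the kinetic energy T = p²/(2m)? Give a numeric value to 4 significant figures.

1.152

T = −(ħ²/2m) d²/dx², so ⟨T⟩ = −(ħ²/2m) ∫ u*·u'' dx / ∫|u|² dx; with m = 1.
d/dx sin(nπx/d) = (nπ/d)·cos(nπx/d) and d²/dx² sin(nπx/d) = −(nπ/d)²·sin(nπx/d); on 0 ≤ x ≤ d, ∫sin²(nπx/d) dx = d/2 and ∫sin(nπx/d)·cos(nπx/d) dx = 0.
State is unnormalized: ∫|u|² dx = 1.0350, and ∫u*·(−ħ²/2m · u'') dx = 1.1920, so ⟨T⟩ = 1.1920 / 1.0350.
⟨T⟩ = 1.1517.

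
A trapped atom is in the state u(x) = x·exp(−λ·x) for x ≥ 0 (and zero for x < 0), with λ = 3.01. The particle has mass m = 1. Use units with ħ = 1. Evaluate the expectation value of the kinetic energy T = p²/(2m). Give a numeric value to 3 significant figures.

4.53

T = −(ħ²/2m) d²/dx², so ⟨T⟩ = −(ħ²/2m) ∫ u*·u'' dx / ∫|u|² dx; with m = 1.
Differentiate x·exp(−λ·x) with the product rule; every integrand then reduces to terms xʲ·e^(−2λx) on [0, ∞), with ∫₀^∞ xʲ·e^(−2λx) dx = j!/(2λ)^(j+1).
State is unnormalized: ∫|u|² dx = 0.0091673, and ∫u*·(−ħ²/2m · u'') dx = 0.041528, so ⟨T⟩ = 0.041528 / 0.0091673.
⟨T⟩ = 4.5301.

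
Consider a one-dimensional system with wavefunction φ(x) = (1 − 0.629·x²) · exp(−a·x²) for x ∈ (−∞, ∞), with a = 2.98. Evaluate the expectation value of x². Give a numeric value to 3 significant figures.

⟨x²⟩ = ∫ x²·|φ|² dx / ∫|φ|² dx (integrals over the domain).
Expand each integrand as polynomial × e^(−2ax²) and use ∫x^(2j)·e^(−2ax²) dx = (2j−1)!!/(4a)^j · √(π/(2a)), odd powers → 0; here √(π/(2a)) = 0.72603.
State is unnormalized: ∫|φ|² dx = 0.65547, and ∫φ*·x²·φ dx = 0.044168, so ⟨x²⟩ = 0.044168 / 0.65547.
⟨x²⟩ = 0.067384.

0.0674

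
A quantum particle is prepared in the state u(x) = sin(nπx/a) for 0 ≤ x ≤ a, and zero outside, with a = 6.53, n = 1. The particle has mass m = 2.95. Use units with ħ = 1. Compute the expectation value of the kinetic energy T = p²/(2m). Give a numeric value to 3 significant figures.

0.0392

T = −(ħ²/2m) d²/dx², so ⟨T⟩ = −(ħ²/2m) ∫ u*·u'' dx / ∫|u|² dx; with m = 2.95.
d/dx sin(nπx/a) = (nπ/a)·cos(nπx/a) and d²/dx² sin(nπx/a) = −(nπ/a)²·sin(nπx/a); on 0 ≤ x ≤ a, ∫sin²(nπx/a) dx = a/2 and ∫sin(nπx/a)·cos(nπx/a) dx = 0.
State is unnormalized: ∫|u|² dx = 3.2650, and ∫u*·(−ħ²/2m · u'') dx = 0.12809, so ⟨T⟩ = 0.12809 / 3.2650.
⟨T⟩ = 0.039230.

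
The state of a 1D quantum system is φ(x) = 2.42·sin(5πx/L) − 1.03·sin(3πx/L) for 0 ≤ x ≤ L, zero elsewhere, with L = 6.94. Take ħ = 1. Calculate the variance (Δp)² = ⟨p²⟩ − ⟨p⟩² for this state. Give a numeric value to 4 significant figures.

4.620

Compute ⟨p⟩ and ⟨p²⟩ separately; (Δp)² = ⟨p²⟩ − ⟨p⟩².
d²/dx² sin(jπx/L) = −(jπ/L)²·sin(jπx/L); on 0 ≤ x ≤ L, ∫sin²(jπx/L) dx = L/2 and ∫sin(jπx/L)·sin(lπx/L) dx = 0 for j ≠ l, so only diagonal terms survive in ∫|φ|² and ∫φ·φ″; ∫φ·φ′ dx = [φ²/2] between the walls = 0.
Normalization: ∫|φ|² dx = 24.003.
⟨p⟩ = 0.0000 and ⟨p²⟩ = 4.6201.
(Δp)² = 4.6201 − (0.0000)² = 4.6201.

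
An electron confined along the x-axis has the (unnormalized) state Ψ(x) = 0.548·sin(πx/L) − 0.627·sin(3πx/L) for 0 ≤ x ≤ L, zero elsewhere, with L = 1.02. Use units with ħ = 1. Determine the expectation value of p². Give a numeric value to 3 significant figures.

p² Ψ = −ħ² d²Ψ/dx²; ⟨p²⟩ = −ħ² ∫ Ψ*·Ψ'' dx / ∫|Ψ|² dx.
d²/dx² sin(jπx/L) = −(jπ/L)²·sin(jπx/L); on 0 ≤ x ≤ L, ∫sin²(jπx/L) dx = L/2 and ∫sin(jπx/L)·sin(lπx/L) dx = 0 for j ≠ l, so only diagonal terms survive in ∫|Ψ|² and ∫Ψ·Ψ″; ∫Ψ·Ψ′ dx = [Ψ²/2] between the walls = 0.
State is unnormalized: ∫|Ψ|² dx = 0.35365, and ∫Ψ*·(−ħ² Ψ'') dx = 18.571, so ⟨p²⟩ = 18.571 / 0.35365.
⟨p²⟩ = 52.511.

52.5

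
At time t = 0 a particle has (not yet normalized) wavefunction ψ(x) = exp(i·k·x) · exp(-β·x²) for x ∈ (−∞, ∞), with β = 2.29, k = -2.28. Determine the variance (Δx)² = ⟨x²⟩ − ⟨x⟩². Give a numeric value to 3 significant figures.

0.109

Compute ⟨x⟩ and ⟨x²⟩ separately, then (Δx)² = ⟨x²⟩ − ⟨x⟩².
Gaussian moments: ∫x^(2j)·e^(−2βx²) dx = (2j−1)!!/(4β)^j · √(π/(2β)), odd powers integrate to 0; here √(π/(2β)) = 0.82821.
Normalization: ∫|ψ|² dx = 0.82821.
⟨x⟩ = 0.0000 and ⟨x²⟩ = 0.10917.
(Δx)² = 0.10917 − (0.0000)² = 0.10917.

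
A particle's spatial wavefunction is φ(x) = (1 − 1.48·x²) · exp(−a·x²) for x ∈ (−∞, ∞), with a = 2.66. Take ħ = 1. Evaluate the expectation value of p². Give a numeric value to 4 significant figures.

p² φ = −ħ² d²φ/dx²; ⟨p²⟩ = −ħ² ∫ φ*·φ'' dx / ∫|φ|² dx.
Expand each integrand as polynomial × e^(−2ax²) and use ∫x^(2j)·e^(−2ax²) dx = (2j−1)!!/(4a)^j · √(π/(2a)), odd powers → 0; here √(π/(2a)) = 0.76846. Differentiate with the product rule, d/dx e^(−ax²) = −2ax·e^(−ax²).
State is unnormalized: ∫|φ|² dx = 0.59928, and ∫φ*·(−ħ² φ'') dx = 2.8896, so ⟨p²⟩ = 2.8896 / 0.59928.
⟨p²⟩ = 4.8218.

4.822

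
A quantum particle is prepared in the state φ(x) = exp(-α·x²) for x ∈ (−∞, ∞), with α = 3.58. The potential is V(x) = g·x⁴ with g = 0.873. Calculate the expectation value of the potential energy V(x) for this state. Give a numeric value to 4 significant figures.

0.01277

⟨V⟩ = ∫ V(x)·|φ|² dx / ∫|φ|² dx.
Gaussian moments: ∫x^(2j)·e^(−2αx²) dx = (2j−1)!!/(4α)^j · √(π/(2α)), odd powers integrate to 0; here √(π/(2α)) = 0.66240.
State is unnormalized: ∫|φ|² dx = 0.66240, and ∫φ*·V(x)·φ dx = 0.0084600, so ⟨V⟩ = 0.0084600 / 0.66240.
⟨V⟩ = 0.012772.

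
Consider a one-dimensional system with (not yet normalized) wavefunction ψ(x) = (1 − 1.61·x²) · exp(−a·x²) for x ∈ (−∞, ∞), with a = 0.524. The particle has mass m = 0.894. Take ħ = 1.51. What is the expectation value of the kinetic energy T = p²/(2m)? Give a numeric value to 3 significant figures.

3.61

T = −(ħ²/2m) d²/dx², so ⟨T⟩ = −(ħ²/2m) ∫ ψ*·ψ'' dx / ∫|ψ|² dx; with m = 0.894.
Expand each integrand as polynomial × e^(−2ax²) and use ∫x^(2j)·e^(−2ax²) dx = (2j−1)!!/(4a)^j · √(π/(2a)), odd powers → 0; here √(π/(2a)) = 1.7314. Differentiate with the product rule, d/dx e^(−ax²) = −2ax·e^(−ax²).
State is unnormalized: ∫|ψ|² dx = 2.1362, and ∫ψ*·(−ħ²/2m · ψ'') dx = 7.7127, so ⟨T⟩ = 7.7127 / 2.1362.
⟨T⟩ = 3.6105.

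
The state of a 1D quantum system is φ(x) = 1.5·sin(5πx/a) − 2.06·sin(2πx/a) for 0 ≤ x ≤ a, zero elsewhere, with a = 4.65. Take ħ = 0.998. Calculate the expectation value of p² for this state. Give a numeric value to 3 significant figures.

5.13

p² φ = −ħ² d²φ/dx²; ⟨p²⟩ = −ħ² ∫ φ*·φ'' dx / ∫|φ|² dx.
d²/dx² sin(jπx/a) = −(jπ/a)²·sin(jπx/a); on 0 ≤ x ≤ a, ∫sin²(jπx/a) dx = a/2 and ∫sin(jπx/a)·sin(lπx/a) dx = 0 for j ≠ l, so only diagonal terms survive in ∫|φ|² and ∫φ·φ″; ∫φ·φ′ dx = [φ²/2] between the walls = 0.
State is unnormalized: ∫|φ|² dx = 15.098, and ∫φ*·(−ħ² φ'') dx = 77.399, so ⟨p²⟩ = 77.399 / 15.098.
⟨p²⟩ = 5.1266.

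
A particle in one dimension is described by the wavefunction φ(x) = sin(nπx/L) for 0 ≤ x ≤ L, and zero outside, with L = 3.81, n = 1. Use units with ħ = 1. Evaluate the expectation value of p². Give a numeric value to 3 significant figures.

0.680

p² φ = −ħ² d²φ/dx²; ⟨p²⟩ = −ħ² ∫ φ*·φ'' dx / ∫|φ|² dx.
d/dx sin(nπx/L) = (nπ/L)·cos(nπx/L) and d²/dx² sin(nπx/L) = −(nπ/L)²·sin(nπx/L); on 0 ≤ x ≤ L, ∫sin²(nπx/L) dx = L/2 and ∫sin(nπx/L)·cos(nπx/L) dx = 0.
State is unnormalized: ∫|φ|² dx = 1.9050, and ∫φ*·(−ħ² φ'') dx = 1.2952, so ⟨p²⟩ = 1.2952 / 1.9050.
⟨p²⟩ = 0.67991.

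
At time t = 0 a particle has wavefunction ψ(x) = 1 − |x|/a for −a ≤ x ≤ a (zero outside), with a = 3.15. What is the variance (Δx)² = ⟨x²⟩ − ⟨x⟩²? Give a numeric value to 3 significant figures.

Compute ⟨x⟩ and ⟨x²⟩ separately, then (Δx)² = ⟨x²⟩ − ⟨x⟩².
ψ is even, so ∫ over [−a, a] = 2∫₀ᵃ with ψ = 1 − x/a there: ∫₀ᵃ (1 − x/a)² dx = a/3, ∫₀ᵃ x²(1 − x/a)² dx = a³/30, ∫₀ᵃ x⁴(1 − x/a)² dx = a⁵/105.
Normalization: ∫|ψ|² dx = 2.1000.
⟨x⟩ = 0.0000 and ⟨x²⟩ = 0.99225.
(Δx)² = 0.99225 − (0.0000)² = 0.99225.

0.992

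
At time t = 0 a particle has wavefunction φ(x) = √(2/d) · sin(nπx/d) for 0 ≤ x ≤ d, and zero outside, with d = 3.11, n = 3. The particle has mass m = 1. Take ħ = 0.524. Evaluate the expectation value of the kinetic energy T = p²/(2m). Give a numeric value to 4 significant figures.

1.261

T = −(ħ²/2m) d²/dx², so ⟨T⟩ = −(ħ²/2m) ∫ φ*·φ'' dx; with m = 1.
d/dx sin(nπx/d) = (nπ/d)·cos(nπx/d) and d²/dx² sin(nπx/d) = −(nπ/d)²·sin(nπx/d); on 0 ≤ x ≤ d, ∫sin²(nπx/d) dx = d/2 and ∫sin(nπx/d)·cos(nπx/d) dx = 0.
⟨T⟩ = 1.2608.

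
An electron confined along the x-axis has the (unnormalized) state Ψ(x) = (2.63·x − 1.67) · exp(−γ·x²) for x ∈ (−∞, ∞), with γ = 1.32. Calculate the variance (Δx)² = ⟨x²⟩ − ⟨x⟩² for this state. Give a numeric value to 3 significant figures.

Compute ⟨x⟩ and ⟨x²⟩ separately, then (Δx)² = ⟨x²⟩ − ⟨x⟩².
Expand each integrand as polynomial × e^(−2γx²) and use ∫x^(2j)·e^(−2γx²) dx = (2j−1)!!/(4γ)^j · √(π/(2γ)), odd powers → 0; here √(π/(2γ)) = 1.0909.
Normalization: ∫|Ψ|² dx = 4.4714.
⟨x⟩ = -0.40588 and ⟨x²⟩ = 0.31045.
(Δx)² = 0.31045 − (-0.40588)² = 0.14572.

0.146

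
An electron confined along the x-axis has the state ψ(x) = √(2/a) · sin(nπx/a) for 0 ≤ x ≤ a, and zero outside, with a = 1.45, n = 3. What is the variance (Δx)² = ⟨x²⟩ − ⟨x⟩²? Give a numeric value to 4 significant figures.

0.1634

Compute ⟨x⟩ and ⟨x²⟩ separately, then (Δx)² = ⟨x²⟩ − ⟨x⟩².
With sin²θ = (1 − cos2θ)/2 on 0 ≤ x ≤ a: ∫sin²(nπx/a) dx = a/2, ∫x·sin²(nπx/a) dx = a²/4, ∫x²·sin²(nπx/a) dx = a³·(1/6 − 1/(4n²π²)); higher powers xᵏ the same way, integrating xᵏ·cos(2nπx/a) by parts.
⟨x⟩ = 0.72500 and ⟨x²⟩ = 0.68900.
(Δx)² = 0.68900 − (0.72500)² = 0.16337.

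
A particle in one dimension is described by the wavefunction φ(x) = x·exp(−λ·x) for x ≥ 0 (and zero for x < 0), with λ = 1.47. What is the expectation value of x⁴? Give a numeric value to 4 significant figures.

⟨x⁴⟩ = ∫ x⁴·|φ|² dx / ∫|φ|² dx (integrals over the domain).
Every integrand reduces to terms xʲ·e^(−2λx) on [0, ∞); use ∫₀^∞ xʲ·e^(−2λx) dx = j!/(2λ)^(j+1).
State is unnormalized: ∫|φ|² dx = 0.078702, and ∫φ*·x⁴·φ dx = 0.37923, so ⟨x⁴⟩ = 0.37923 / 0.078702.
⟨x⁴⟩ = 4.8185.

4.819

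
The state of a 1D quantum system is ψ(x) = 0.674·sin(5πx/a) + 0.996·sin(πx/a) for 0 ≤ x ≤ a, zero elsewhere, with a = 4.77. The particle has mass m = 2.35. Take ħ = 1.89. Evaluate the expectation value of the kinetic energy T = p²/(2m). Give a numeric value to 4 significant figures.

T = −(ħ²/2m) d²/dx², so ⟨T⟩ = −(ħ²/2m) ∫ ψ*·ψ'' dx / ∫|ψ|² dx; with m = 2.35.
d²/dx² sin(jπx/a) = −(jπ/a)²·sin(jπx/a); on 0 ≤ x ≤ a, ∫sin²(jπx/a) dx = a/2 and ∫sin(jπx/a)·sin(lπx/a) dx = 0 for j ≠ l, so only diagonal terms survive in ∫|ψ|² and ∫ψ·ψ″; ∫ψ·ψ′ dx = [ψ²/2] between the walls = 0.
State is unnormalized: ∫|ψ|² dx = 3.4494, and ∫ψ*·(−ħ²/2m · ψ'') dx = 9.7097, so ⟨T⟩ = 9.7097 / 3.4494.
⟨T⟩ = 2.8149.

2.815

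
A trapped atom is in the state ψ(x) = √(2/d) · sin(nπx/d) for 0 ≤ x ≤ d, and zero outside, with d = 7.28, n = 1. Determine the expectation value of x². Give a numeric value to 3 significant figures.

⟨x²⟩ = ∫ x²·|ψ|² dx (integrals over the domain).
With sin²θ = (1 − cos2θ)/2 on 0 ≤ x ≤ d: ∫sin²(nπx/d) dx = d/2, ∫x·sin²(nπx/d) dx = d²/4, ∫x²·sin²(nπx/d) dx = d³·(1/6 − 1/(4n²π²)); higher powers xᵏ the same way, integrating xᵏ·cos(2nπx/d) by parts.
⟨x²⟩ = 14.981.

15.0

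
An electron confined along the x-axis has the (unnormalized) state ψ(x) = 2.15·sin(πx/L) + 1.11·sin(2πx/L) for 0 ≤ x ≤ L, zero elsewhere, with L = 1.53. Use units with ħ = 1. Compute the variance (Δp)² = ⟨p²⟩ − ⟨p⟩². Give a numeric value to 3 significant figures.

Compute ⟨p⟩ and ⟨p²⟩ separately; (Δp)² = ⟨p²⟩ − ⟨p⟩².
d²/dx² sin(jπx/L) = −(jπ/L)²·sin(jπx/L); on 0 ≤ x ≤ L, ∫sin²(jπx/L) dx = L/2 and ∫sin(jπx/L)·sin(lπx/L) dx = 0 for j ≠ l, so only diagonal terms survive in ∫|ψ|² and ∫ψ·ψ″; ∫ψ·ψ′ dx = [ψ²/2] between the walls = 0.
Normalization: ∫|ψ|² dx = 4.4788.
⟨p⟩ = 0.0000 and ⟨p²⟩ = 6.8780.
(Δp)² = 6.8780 − (0.0000)² = 6.8780.

6.88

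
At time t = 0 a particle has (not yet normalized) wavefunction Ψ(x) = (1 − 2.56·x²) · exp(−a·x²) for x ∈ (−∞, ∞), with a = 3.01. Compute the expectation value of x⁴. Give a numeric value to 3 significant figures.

0.0133

⟨x⁴⟩ = ∫ x⁴·|Ψ|² dx / ∫|Ψ|² dx (integrals over the domain).
Expand each integrand as polynomial × e^(−2ax²) and use ∫x^(2j)·e^(−2ax²) dx = (2j−1)!!/(4a)^j · √(π/(2a)), odd powers → 0; here √(π/(2a)) = 0.72240.
State is unnormalized: ∫|Ψ|² dx = 0.51318, and ∫Ψ*·x⁴·Ψ dx = 0.0068184, so ⟨x⁴⟩ = 0.0068184 / 0.51318.
⟨x⁴⟩ = 0.013287.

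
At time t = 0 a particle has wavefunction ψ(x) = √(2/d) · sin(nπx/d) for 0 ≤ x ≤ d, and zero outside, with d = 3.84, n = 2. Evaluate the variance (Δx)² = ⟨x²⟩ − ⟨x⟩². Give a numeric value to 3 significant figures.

1.04

Compute ⟨x⟩ and ⟨x²⟩ separately, then (Δx)² = ⟨x²⟩ − ⟨x⟩².
With sin²θ = (1 − cos2θ)/2 on 0 ≤ x ≤ d: ∫sin²(nπx/d) dx = d/2, ∫x·sin²(nπx/d) dx = d²/4, ∫x²·sin²(nπx/d) dx = d³·(1/6 − 1/(4n²π²)); higher powers xᵏ the same way, integrating xᵏ·cos(2nπx/d) by parts.
⟨x⟩ = 1.9200 and ⟨x²⟩ = 4.7284.
(Δx)² = 4.7284 − (1.9200)² = 1.0420.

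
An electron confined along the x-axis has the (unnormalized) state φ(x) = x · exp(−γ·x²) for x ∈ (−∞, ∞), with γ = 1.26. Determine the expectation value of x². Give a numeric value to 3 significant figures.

0.595

⟨x²⟩ = ∫ x²·|φ|² dx / ∫|φ|² dx (integrals over the domain).
Expand each integrand as polynomial × e^(−2γx²) and use ∫x^(2j)·e^(−2γx²) dx = (2j−1)!!/(4γ)^j · √(π/(2γ)), odd powers → 0; here √(π/(2γ)) = 1.1165.
State is unnormalized: ∫|φ|² dx = 0.22154, and ∫φ*·x²·φ dx = 0.13187, so ⟨x²⟩ = 0.13187 / 0.22154.
⟨x²⟩ = 0.59524.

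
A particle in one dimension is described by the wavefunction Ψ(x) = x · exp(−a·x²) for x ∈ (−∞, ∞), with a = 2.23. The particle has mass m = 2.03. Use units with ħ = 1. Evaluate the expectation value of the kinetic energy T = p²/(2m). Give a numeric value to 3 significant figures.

T = −(ħ²/2m) d²/dx², so ⟨T⟩ = −(ħ²/2m) ∫ Ψ*·Ψ'' dx / ∫|Ψ|² dx; with m = 2.03.
Expand each integrand as polynomial × e^(−2ax²) and use ∫x^(2j)·e^(−2ax²) dx = (2j−1)!!/(4a)^j · √(π/(2a)), odd powers → 0; here √(π/(2a)) = 0.83928. Differentiate with the product rule, d/dx e^(−ax²) = −2ax·e^(−ax²).
State is unnormalized: ∫|Ψ|² dx = 0.094090, and ∫Ψ*·(−ħ²/2m · Ψ'') dx = 0.15504, so ⟨T⟩ = 0.15504 / 0.094090.
⟨T⟩ = 1.6478.

1.65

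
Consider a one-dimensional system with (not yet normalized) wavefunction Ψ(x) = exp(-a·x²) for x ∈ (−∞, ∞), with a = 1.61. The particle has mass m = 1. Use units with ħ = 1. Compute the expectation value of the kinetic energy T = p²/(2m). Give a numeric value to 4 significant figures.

T = −(ħ²/2m) d²/dx², so ⟨T⟩ = −(ħ²/2m) ∫ Ψ*·Ψ'' dx / ∫|Ψ|² dx; with m = 1.
Gaussian moments: ∫x^(2j)·e^(−2ax²) dx = (2j−1)!!/(4a)^j · √(π/(2a)), odd powers integrate to 0; here √(π/(2a)) = 0.98775. Derivatives: d/dx e^(−ax²) = −2ax·e^(−ax²), d²/dx² e^(−ax²) = (4a²x² − 2a)·e^(−ax²).
State is unnormalized: ∫|Ψ|² dx = 0.98775, and ∫Ψ*·(−ħ²/2m · Ψ'') dx = 0.79514, so ⟨T⟩ = 0.79514 / 0.98775.
⟨T⟩ = 0.80500.

0.8050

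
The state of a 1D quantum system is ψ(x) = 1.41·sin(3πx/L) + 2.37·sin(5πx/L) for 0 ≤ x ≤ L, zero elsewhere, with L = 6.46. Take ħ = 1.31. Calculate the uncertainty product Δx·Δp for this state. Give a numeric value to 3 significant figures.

Δx = √(⟨x²⟩−⟨x⟩²), Δp = √(⟨p²⟩−⟨p⟩²).
On 0 ≤ x ≤ L (j ≠ l): ∫sin²(jπx/L) dx = L/2, ∫sin(jπx/L)·sin(lπx/L) dx = 0; diagonal moments ∫x·sin²(jπx/L) dx = L²/4, ∫x²·sin²(jπx/L) dx = L³·(1/6 − 1/(4j²π²)); cross terms ∫x·sin(jπx/L)·sin(lπx/L) dx = 0 for j + l even and −4jlL²/(π²(j² − l²)²) for j + l odd, ∫x²·sin(jπx/L)·sin(lπx/L) dx = (−1)^(j+l)·4jlL³/(π²(j² − l²)²); higher powers the same way via product-to-sum and parts. d²/dx² sin(jπx/L) = −(jπ/L)²·sin(jπx/L); on 0 ≤ x ≤ L, ∫sin²(jπx/L) dx = L/2 and ∫sin(jπx/L)·sin(lπx/L) dx = 0 for j ≠ l, so only diagonal terms survive in ∫|ψ|² and ∫ψ·ψ″; ∫ψ·ψ′ dx = [ψ²/2] between the walls = 0.
Normalization: ∫|ψ|² dx = 24.564.
⟨x⟩ = 3.2300, ⟨x²⟩ = 15.528 ⇒ Δx = 2.2573.
⟨p⟩ = 0.0000, ⟨p²⟩ = 8.4489 ⇒ Δp = 2.9067.
Δx·Δp = 6.5614.

6.56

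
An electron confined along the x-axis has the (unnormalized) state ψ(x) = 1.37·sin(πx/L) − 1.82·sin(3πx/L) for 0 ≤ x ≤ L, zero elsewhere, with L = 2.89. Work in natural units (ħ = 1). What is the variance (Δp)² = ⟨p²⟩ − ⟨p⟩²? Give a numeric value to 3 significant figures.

7.22

Compute ⟨p⟩ and ⟨p²⟩ separately; (Δp)² = ⟨p²⟩ − ⟨p⟩².
d²/dx² sin(jπx/L) = −(jπ/L)²·sin(jπx/L); on 0 ≤ x ≤ L, ∫sin²(jπx/L) dx = L/2 and ∫sin(jπx/L)·sin(lπx/L) dx = 0 for j ≠ l, so only diagonal terms survive in ∫|ψ|² and ∫ψ·ψ″; ∫ψ·ψ′ dx = [ψ²/2] between the walls = 0.
Normalization: ∫|ψ|² dx = 7.4985.
⟨p⟩ = 0.0000 and ⟨p²⟩ = 7.2160.
(Δp)² = 7.2160 − (0.0000)² = 7.2160.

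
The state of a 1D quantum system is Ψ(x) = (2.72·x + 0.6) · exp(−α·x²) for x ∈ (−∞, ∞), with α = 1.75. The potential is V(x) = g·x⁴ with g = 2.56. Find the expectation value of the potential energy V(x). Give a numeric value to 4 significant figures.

0.6244

⟨V⟩ = ∫ V(x)·|Ψ|² dx / ∫|Ψ|² dx.
Expand each integrand as polynomial × e^(−2αx²) and use ∫x^(2j)·e^(−2αx²) dx = (2j−1)!!/(4α)^j · √(π/(2α)), odd powers → 0; here √(π/(2α)) = 0.94742.
State is unnormalized: ∫|Ψ|² dx = 1.3424, and ∫Ψ*·V(x)·Ψ dx = 0.83818, so ⟨V⟩ = 0.83818 / 1.3424.
⟨V⟩ = 0.62439.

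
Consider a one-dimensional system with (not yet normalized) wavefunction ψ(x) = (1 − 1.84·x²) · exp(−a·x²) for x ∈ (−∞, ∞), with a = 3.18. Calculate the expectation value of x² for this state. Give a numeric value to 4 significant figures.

⟨x²⟩ = ∫ x²·|ψ|² dx / ∫|ψ|² dx (integrals over the domain).
Expand each integrand as polynomial × e^(−2ax²) and use ∫x^(2j)·e^(−2ax²) dx = (2j−1)!!/(4a)^j · √(π/(2a)), odd powers → 0; here √(π/(2a)) = 0.70282.
State is unnormalized: ∫|ψ|² dx = 0.54361, and ∫ψ*·x²·ψ dx = 0.024640, so ⟨x²⟩ = 0.024640 / 0.54361.
⟨x²⟩ = 0.045327.

0.04533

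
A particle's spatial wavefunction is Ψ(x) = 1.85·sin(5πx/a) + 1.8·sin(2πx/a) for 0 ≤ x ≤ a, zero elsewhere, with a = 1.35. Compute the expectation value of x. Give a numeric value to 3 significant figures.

⟨x⟩ = ∫ x·|Ψ|² dx / ∫|Ψ|² dx (integrals over the domain).
On 0 ≤ x ≤ a (j ≠ l): ∫sin²(jπx/a) dx = a/2, ∫sin(jπx/a)·sin(lπx/a) dx = 0; diagonal moments ∫x·sin²(jπx/a) dx = a²/4, ∫x²·sin²(jπx/a) dx = a³·(1/6 − 1/(4j²π²)); cross terms ∫x·sin(jπx/a)·sin(lπx/a) dx = 0 for j + l even and −4jla²/(π²(j² − l²)²) for j + l odd, ∫x²·sin(jπx/a)·sin(lπx/a) dx = (−1)^(j+l)·4jla³/(π²(j² − l²)²); higher powers the same way via product-to-sum and parts.
State is unnormalized: ∫|Ψ|² dx = 4.4972, and ∫Ψ*·x·Ψ dx = 2.9241, so ⟨x⟩ = 2.9241 / 4.4972.
⟨x⟩ = 0.65020.

0.650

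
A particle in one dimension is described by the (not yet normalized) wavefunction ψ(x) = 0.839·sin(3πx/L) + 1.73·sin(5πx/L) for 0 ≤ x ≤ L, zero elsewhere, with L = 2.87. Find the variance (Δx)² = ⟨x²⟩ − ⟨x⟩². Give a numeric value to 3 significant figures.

0.971

Compute ⟨x⟩ and ⟨x²⟩ separately, then (Δx)² = ⟨x²⟩ − ⟨x⟩².
On 0 ≤ x ≤ L (j ≠ l): ∫sin²(jπx/L) dx = L/2, ∫sin(jπx/L)·sin(lπx/L) dx = 0; diagonal moments ∫x·sin²(jπx/L) dx = L²/4, ∫x²·sin²(jπx/L) dx = L³·(1/6 − 1/(4j²π²)); cross terms ∫x·sin(jπx/L)·sin(lπx/L) dx = 0 for j + l even and −4jlL²/(π²(j² − l²)²) for j + l odd, ∫x²·sin(jπx/L)·sin(lπx/L) dx = (−1)^(j+l)·4jlL³/(π²(j² − l²)²); higher powers the same way via product-to-sum and parts.
Normalization: ∫|ψ|² dx = 5.3049.
⟨x⟩ = 1.4350 and ⟨x²⟩ = 3.0305.
(Δx)² = 3.0305 − (1.4350)² = 0.97126.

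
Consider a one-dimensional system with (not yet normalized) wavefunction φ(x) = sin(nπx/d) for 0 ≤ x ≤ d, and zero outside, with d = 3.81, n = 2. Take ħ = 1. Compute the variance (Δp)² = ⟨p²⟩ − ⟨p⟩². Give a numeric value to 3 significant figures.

Compute ⟨p⟩ and ⟨p²⟩ separately; (Δp)² = ⟨p²⟩ − ⟨p⟩².
d/dx sin(nπx/d) = (nπ/d)·cos(nπx/d) and d²/dx² sin(nπx/d) = −(nπ/d)²·sin(nπx/d); on 0 ≤ x ≤ d, ∫sin²(nπx/d) dx = d/2 and ∫sin(nπx/d)·cos(nπx/d) dx = 0.
Normalization: ∫|φ|² dx = 1.9050.
⟨p⟩ = 0.0000 and ⟨p²⟩ = 2.7196.
(Δp)² = 2.7196 − (0.0000)² = 2.7196.

2.72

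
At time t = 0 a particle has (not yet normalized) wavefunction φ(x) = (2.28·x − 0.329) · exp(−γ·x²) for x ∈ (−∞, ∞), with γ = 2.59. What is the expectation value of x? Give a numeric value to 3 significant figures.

⟨x⟩ = ∫ x·|φ|² dx / ∫|φ|² dx (integrals over the domain).
Expand each integrand as polynomial × e^(−2γx²) and use ∫x^(2j)·e^(−2γx²) dx = (2j−1)!!/(4γ)^j · √(π/(2γ)), odd powers → 0; here √(π/(2γ)) = 0.77877.
State is unnormalized: ∫|φ|² dx = 0.47506, and ∫φ*·x·φ dx = -0.11277, so ⟨x⟩ = -0.11277 / 0.47506.
⟨x⟩ = -0.23739.

-0.237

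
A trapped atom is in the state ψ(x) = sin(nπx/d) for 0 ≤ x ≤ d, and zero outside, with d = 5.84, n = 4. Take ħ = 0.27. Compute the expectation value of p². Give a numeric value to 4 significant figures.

p² ψ = −ħ² d²ψ/dx²; ⟨p²⟩ = −ħ² ∫ ψ*·ψ'' dx / ∫|ψ|² dx.
d/dx sin(nπx/d) = (nπ/d)·cos(nπx/d) and d²/dx² sin(nπx/d) = −(nπ/d)²·sin(nπx/d); on 0 ≤ x ≤ d, ∫sin²(nπx/d) dx = d/2 and ∫sin(nπx/d)·cos(nπx/d) dx = 0.
State is unnormalized: ∫|ψ|² dx = 2.9200, and ∫ψ*·(−ħ² ψ'') dx = 0.98561, so ⟨p²⟩ = 0.98561 / 2.9200.
⟨p²⟩ = 0.33754.

0.3375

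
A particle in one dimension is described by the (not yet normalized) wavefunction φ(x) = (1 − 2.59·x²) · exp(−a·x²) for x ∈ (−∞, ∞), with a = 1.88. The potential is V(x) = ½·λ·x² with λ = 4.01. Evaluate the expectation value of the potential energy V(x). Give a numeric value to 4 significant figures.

⟨V⟩ = ∫ V(x)·|φ|² dx / ∫|φ|² dx.
Expand each integrand as polynomial × e^(−2ax²) and use ∫x^(2j)·e^(−2ax²) dx = (2j−1)!!/(4a)^j · √(π/(2a)), odd powers → 0; here √(π/(2a)) = 0.91407.
State is unnormalized: ∫|φ|² dx = 0.60972, and ∫φ*·V(x)·φ dx = 0.17373, so ⟨V⟩ = 0.17373 / 0.60972.
⟨V⟩ = 0.28493.

0.2849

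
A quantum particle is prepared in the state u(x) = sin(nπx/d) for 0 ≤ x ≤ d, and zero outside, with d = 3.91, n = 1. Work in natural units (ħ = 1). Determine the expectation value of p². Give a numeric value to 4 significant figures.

0.6456

p² u = −ħ² d²u/dx²; ⟨p²⟩ = −ħ² ∫ u*·u'' dx / ∫|u|² dx.
d/dx sin(nπx/d) = (nπ/d)·cos(nπx/d) and d²/dx² sin(nπx/d) = −(nπ/d)²·sin(nπx/d); on 0 ≤ x ≤ d, ∫sin²(nπx/d) dx = d/2 and ∫sin(nπx/d)·cos(nπx/d) dx = 0.
State is unnormalized: ∫|u|² dx = 1.9550, and ∫u*·(−ħ² u'') dx = 1.2621, so ⟨p²⟩ = 1.2621 / 1.9550.
⟨p²⟩ = 0.64557.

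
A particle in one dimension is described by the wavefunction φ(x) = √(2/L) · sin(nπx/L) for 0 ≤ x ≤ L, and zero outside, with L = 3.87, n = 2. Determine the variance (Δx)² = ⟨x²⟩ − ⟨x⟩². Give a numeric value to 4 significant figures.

1.058

Compute ⟨x⟩ and ⟨x²⟩ separately, then (Δx)² = ⟨x²⟩ − ⟨x⟩².
With sin²θ = (1 − cos2θ)/2 on 0 ≤ x ≤ L: ∫sin²(nπx/L) dx = L/2, ∫x·sin²(nπx/L) dx = L²/4, ∫x²·sin²(nπx/L) dx = L³·(1/6 − 1/(4n²π²)); higher powers xᵏ the same way, integrating xᵏ·cos(2nπx/L) by parts.
⟨x⟩ = 1.9350 and ⟨x²⟩ = 4.8026.
(Δx)² = 4.8026 − (1.9350)² = 1.0584.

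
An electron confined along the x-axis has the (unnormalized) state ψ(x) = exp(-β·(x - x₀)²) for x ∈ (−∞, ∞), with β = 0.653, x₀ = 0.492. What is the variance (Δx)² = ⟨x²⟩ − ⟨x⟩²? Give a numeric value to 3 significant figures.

Compute ⟨x⟩ and ⟨x²⟩ separately, then (Δx)² = ⟨x²⟩ − ⟨x⟩².
Gaussian moments (u = x − x₀): ∫u^(2j)·e^(−2βu²) du = (2j−1)!!/(4β)^j · √(π/(2β)), odd powers integrate to 0; here √(π/(2β)) = 1.5510.
Normalization: ∫|ψ|² dx = 1.5510.
⟨x⟩ = 0.49200 and ⟨x²⟩ = 0.62491.
(Δx)² = 0.62491 − (0.49200)² = 0.38285.

0.383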